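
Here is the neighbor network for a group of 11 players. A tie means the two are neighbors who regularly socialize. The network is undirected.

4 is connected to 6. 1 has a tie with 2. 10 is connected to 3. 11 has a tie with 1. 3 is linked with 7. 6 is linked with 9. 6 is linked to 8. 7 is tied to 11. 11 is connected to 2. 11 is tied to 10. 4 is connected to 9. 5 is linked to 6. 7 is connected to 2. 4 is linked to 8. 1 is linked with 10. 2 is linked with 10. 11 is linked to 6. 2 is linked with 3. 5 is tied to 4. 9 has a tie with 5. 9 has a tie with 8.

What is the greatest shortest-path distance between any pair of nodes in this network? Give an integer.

4

Eccentricity of each node (its greatest distance to any other): 1:3, 2:3, 3:4, 4:4, 5:4, 6:3, 7:3, 8:4, 9:4, 10:3, 11:2.
The maximum eccentricity is 4, realized for instance by the pair 3–9 via 3 – 10 – 11 – 6 – 9. So the diameter is 4.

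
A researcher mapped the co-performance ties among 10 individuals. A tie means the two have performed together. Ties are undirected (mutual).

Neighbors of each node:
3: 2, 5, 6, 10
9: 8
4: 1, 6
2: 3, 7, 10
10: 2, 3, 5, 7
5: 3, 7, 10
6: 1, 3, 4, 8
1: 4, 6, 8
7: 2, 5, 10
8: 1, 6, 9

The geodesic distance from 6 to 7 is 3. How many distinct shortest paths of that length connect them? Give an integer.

The shortest distance is 3. The length-3 paths are: 6–3–10–7; 6–3–2–7; 6–3–5–7.
That gives 3 distinct shortest paths.

3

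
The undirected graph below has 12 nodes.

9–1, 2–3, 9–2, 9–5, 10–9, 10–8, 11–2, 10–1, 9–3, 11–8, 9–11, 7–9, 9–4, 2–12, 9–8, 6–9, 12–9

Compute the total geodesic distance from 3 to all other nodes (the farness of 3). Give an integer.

Distances from 3: 1:2, 2:1, 4:2, 5:2, 6:2, 7:2, 8:2, 9:1, 10:2, 11:2, 12:2.
Sum = 2 + 1 + 2 + 2 + 2 + 2 + 2 + 1 + 2 + 2 + 2 = 20.

20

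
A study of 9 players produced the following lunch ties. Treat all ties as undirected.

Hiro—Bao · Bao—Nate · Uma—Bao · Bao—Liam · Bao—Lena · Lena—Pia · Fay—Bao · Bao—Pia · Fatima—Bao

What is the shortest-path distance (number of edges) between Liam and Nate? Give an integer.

2

One shortest route is Liam – Bao – Nate, which uses 2 edges, and Liam and Nate are not directly tied, so nothing shorter exists. So d(Liam,Nate) = 2.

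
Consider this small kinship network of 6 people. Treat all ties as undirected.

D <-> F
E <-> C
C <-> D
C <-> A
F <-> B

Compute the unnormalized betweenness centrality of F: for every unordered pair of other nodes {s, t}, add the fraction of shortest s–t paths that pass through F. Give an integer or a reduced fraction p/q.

Pairs whose geodesics pass through F — C–B: 1; E–B: 1; D–B: 1; A–B: 1.
All other pairs contribute 0.
Summing the contributions gives betweenness(F) = 4.

4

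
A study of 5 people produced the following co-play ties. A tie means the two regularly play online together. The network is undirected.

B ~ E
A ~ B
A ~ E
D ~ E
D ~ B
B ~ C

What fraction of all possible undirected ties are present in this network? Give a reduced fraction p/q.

3/5

There are 6 edges and 5 nodes, so the maximum possible is C(5,2) = 10.
Density = 6/10 = 3/5.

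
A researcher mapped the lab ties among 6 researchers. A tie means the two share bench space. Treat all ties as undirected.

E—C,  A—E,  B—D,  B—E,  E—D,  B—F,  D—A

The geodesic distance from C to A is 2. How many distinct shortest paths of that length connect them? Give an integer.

1

The shortest distance is 2, and the only length-2 path is C–E–A. So there is exactly 1 shortest path.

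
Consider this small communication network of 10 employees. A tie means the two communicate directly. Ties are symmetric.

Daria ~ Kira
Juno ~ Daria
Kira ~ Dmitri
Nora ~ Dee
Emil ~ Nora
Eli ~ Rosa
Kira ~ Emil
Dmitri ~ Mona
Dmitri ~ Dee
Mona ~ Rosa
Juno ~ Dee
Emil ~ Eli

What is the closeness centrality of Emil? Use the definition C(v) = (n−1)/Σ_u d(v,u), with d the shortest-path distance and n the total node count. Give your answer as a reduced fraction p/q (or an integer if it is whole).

9/17

Distances from Emil: Daria:2, Dee:2, Dmitri:2, Eli:1, Juno:3, Kira:1, Mona:3, Nora:1, Rosa:2. Sum = 17.
n = 10, so closeness = 9/17.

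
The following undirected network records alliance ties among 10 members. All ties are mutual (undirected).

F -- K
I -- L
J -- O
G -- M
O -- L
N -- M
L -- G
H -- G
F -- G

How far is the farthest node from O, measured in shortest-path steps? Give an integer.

Distances from O: F:3, G:2, H:3, I:2, J:1, K:4, L:1, M:3, N:4.
The largest is 4 (to K and N), so the eccentricity of O is 4.

4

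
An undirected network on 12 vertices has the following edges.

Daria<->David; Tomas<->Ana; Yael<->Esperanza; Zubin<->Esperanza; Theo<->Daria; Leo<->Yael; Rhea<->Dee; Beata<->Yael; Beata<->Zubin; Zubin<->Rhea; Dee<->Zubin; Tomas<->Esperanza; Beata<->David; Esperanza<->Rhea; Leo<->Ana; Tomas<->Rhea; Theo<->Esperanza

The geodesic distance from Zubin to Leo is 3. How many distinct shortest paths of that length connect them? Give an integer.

The shortest distance is 3. The length-3 paths are: Zubin–Esperanza–Yael–Leo; Zubin–Beata–Yael–Leo.
That gives 2 distinct shortest paths.

2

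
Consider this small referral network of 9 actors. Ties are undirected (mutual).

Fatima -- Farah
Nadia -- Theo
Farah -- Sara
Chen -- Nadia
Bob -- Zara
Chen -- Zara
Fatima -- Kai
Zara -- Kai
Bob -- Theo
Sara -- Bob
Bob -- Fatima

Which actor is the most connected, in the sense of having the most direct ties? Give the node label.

Degrees — Bob:4, Chen:2, Farah:2, Fatima:3, Kai:2, Nadia:2, Sara:2, Theo:2, Zara:3.
The maximum is 4, attained only by Bob.

Bob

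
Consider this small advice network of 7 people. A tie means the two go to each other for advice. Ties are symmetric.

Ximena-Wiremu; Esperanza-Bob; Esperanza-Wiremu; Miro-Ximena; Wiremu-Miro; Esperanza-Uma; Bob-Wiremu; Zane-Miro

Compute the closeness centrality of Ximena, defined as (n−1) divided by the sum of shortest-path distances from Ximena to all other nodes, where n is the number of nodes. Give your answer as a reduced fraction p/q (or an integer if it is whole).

6/11

Distances from Ximena: Bob:2, Esperanza:2, Miro:1, Uma:3, Wiremu:1, Zane:2. Sum = 11.
n = 7, so closeness = 6/11.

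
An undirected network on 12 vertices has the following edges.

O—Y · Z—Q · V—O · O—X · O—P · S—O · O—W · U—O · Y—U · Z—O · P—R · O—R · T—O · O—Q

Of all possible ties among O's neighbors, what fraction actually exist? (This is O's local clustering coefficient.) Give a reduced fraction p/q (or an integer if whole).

O's neighbors: P, Q, R, S, T, U, V, W, X, Y, and Z (k = 11).
Possible neighbor pairs: C(11,2) = 55. Edges among them: P–R, Q–Z, U–Y → e = 3.
Clustering(O) = 3/55.

3/55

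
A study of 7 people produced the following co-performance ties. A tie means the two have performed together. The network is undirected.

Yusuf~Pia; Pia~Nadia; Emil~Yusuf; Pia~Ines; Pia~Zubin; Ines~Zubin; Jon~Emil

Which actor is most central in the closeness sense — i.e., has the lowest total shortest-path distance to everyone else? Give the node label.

Pia

Farness (sum of distances to all others) for each node — Emil:13, Ines:13, Jon:18, Nadia:14, Pia:9, Yusuf:10, Zubin:13.
The smallest farness is 9, for Pia, so Pia has the highest closeness.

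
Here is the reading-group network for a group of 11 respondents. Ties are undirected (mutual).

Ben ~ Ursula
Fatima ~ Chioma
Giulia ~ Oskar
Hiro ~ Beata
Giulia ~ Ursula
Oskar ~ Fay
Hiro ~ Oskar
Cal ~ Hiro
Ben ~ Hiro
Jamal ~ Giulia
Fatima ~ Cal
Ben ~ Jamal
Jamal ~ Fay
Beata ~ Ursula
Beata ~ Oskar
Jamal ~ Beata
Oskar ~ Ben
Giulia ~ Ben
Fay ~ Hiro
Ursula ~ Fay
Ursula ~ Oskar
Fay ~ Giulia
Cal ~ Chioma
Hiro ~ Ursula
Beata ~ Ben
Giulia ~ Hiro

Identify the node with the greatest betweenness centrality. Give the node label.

Unnormalized betweenness of each node: Beata:3/2, Ben:17/10, Cal:16, Chioma:0, Fatima:0, Fay:3/2, Giulia:17/10, Hiro:433/20, Jamal:13/20, Oskar:13/20, Ursula:13/20.
Hiro has the largest value, 433/20, making it the main broker — the node through which the most shortest paths run.

Hiro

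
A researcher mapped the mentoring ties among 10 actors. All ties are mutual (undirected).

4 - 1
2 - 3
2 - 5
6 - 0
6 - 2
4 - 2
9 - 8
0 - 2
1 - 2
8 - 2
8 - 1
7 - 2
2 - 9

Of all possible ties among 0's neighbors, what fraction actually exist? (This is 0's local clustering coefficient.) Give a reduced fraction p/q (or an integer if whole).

1

0's neighbors: 2 and 6 (k = 2).
Possible neighbor pairs: C(2,2) = 1. Edges among them: 2–6 → e = 1.
Clustering(0) = 1/1.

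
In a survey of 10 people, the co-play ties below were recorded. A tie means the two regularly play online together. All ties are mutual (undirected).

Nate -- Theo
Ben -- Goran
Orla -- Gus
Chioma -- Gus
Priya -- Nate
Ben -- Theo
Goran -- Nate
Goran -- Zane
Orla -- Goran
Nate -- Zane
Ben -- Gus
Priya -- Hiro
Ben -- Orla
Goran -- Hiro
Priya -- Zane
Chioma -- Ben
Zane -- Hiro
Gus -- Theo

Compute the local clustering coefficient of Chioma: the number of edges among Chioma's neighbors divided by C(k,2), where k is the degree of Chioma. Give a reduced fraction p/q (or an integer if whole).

1

Chioma's neighbors: Ben and Gus (k = 2).
Possible neighbor pairs: C(2,2) = 1. Edges among them: Ben–Gus → e = 1.
Clustering(Chioma) = 1/1.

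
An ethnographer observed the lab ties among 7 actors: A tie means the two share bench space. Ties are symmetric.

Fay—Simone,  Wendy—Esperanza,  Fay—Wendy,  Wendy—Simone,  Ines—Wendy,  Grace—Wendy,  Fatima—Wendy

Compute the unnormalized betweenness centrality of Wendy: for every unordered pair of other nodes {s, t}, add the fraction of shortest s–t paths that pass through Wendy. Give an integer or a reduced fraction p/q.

14

Pairs whose geodesics pass through Wendy — Esperanza–Ines: 1; Esperanza–Grace: 1; Esperanza–Simone: 1; Esperanza–Fatima: 1; Esperanza–Fay: 1; Ines–Grace: 1; Ines–Simone: 1; Ines–Fatima: 1; Ines–Fay: 1; Grace–Simone: 1; Grace–Fatima: 1; Grace–Fay: 1; Simone–Fatima: 1; Fatima–Fay: 1.
All other pairs contribute 0.
Summing the contributions gives betweenness(Wendy) = 14.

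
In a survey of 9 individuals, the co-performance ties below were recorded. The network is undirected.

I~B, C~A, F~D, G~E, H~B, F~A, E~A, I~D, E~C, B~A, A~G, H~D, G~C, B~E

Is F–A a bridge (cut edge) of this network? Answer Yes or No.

Even without that edge, F still reaches A via F – D – H – B – A, so the network stays connected. Not a bridge.

No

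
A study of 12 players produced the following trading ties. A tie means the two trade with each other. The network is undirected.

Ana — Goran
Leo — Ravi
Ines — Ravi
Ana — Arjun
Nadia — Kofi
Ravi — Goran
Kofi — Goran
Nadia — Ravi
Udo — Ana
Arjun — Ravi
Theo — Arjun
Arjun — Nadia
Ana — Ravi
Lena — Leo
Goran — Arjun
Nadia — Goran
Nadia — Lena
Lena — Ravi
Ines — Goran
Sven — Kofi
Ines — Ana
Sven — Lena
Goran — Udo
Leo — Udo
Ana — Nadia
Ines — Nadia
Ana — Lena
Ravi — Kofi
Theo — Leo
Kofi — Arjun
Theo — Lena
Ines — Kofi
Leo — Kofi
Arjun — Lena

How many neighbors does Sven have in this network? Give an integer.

2

Sven is directly tied to Kofi and Lena. That is 2 neighbors, so the degree of Sven is 2.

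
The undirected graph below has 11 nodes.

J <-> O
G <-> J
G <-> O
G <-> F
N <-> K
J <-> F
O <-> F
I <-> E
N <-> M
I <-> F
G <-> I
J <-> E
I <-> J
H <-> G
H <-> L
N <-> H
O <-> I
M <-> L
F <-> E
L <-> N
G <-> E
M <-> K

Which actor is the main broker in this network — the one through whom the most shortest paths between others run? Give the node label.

G

Unnormalized betweenness of each node: E:0, F:1/4, G:101/4, H:24, I:1/4, J:1/4, K:0, L:7/2, M:1/2, N:11, O:0.
G has the largest value, 101/4, making it the main broker — the node through which the most shortest paths run.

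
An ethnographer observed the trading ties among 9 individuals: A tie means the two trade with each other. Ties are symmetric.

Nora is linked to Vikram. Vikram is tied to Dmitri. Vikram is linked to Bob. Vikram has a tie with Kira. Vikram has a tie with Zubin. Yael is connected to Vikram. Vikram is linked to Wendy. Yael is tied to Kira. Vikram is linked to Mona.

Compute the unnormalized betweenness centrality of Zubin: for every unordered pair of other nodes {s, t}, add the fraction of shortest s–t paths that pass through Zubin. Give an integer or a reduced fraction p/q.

No shortest path between any pair of other nodes passes through Zubin.
Summing the contributions gives betweenness(Zubin) = 0.

0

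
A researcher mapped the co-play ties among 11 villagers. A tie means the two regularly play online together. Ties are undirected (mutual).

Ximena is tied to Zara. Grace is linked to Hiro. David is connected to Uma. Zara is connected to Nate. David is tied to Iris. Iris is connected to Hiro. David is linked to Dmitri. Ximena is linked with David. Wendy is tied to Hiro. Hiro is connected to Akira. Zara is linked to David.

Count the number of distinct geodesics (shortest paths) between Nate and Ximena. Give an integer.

The shortest distance is 2, and the only length-2 path is Nate–Zara–Ximena. So there is exactly 1 shortest path.

1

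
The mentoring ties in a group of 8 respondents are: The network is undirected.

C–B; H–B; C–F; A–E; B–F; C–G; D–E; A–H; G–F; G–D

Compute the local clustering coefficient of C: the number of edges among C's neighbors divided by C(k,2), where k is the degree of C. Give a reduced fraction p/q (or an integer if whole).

2/3

C's neighbors: B, F, and G (k = 3).
Possible neighbor pairs: C(3,2) = 3. Edges among them: B–F, F–G → e = 2.
Clustering(C) = 2/3.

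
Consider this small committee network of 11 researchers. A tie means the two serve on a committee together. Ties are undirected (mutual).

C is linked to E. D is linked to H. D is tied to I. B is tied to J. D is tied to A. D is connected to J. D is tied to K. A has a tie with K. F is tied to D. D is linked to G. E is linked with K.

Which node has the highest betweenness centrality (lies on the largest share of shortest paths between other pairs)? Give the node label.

Unnormalized betweenness of each node: A:0, B:0, C:0, D:38, E:9, F:0, G:0, H:0, I:0, J:9, K:16.
D has the largest value, 38, making it the main broker — the node through which the most shortest paths run.

D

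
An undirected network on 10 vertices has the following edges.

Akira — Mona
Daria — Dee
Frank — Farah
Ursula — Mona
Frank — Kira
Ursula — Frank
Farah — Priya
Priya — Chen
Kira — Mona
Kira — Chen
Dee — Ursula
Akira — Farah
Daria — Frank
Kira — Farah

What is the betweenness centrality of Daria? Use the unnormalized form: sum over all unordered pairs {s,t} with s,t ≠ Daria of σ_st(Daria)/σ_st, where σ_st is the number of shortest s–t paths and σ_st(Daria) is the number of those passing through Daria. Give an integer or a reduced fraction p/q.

13/6

Pairs whose geodesics pass through Daria — Priya–Dee: 1/2; Farah–Dee: 1/2; Dee–Frank: 1/2; Dee–Kira: 1/3; Dee–Chen: 1/3.
All other pairs contribute 0.
Summing the contributions gives betweenness(Daria) = 13/6.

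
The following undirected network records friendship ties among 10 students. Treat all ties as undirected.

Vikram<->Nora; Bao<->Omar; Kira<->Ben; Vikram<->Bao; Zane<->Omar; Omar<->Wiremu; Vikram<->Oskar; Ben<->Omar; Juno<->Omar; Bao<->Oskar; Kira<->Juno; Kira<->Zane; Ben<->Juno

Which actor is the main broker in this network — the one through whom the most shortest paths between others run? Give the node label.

Omar

Unnormalized betweenness of each node: Bao:18, Ben:2, Juno:2, Kira:1, Nora:0, Omar:25, Oskar:0, Vikram:8, Wiremu:0, Zane:2.
Omar has the largest value, 25, making it the main broker — the node through which the most shortest paths run.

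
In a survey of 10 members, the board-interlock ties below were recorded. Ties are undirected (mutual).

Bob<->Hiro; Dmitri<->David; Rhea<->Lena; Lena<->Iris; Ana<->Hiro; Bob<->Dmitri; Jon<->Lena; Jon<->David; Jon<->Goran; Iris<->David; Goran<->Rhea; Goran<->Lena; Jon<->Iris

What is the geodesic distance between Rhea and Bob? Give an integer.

One shortest route is Rhea – Lena – Iris – David – Dmitri – Bob, which uses 5 edges, and at distance 4 from Rhea we only reach {Dmitri}, which does not include Bob. So d(Rhea,Bob) = 5.

5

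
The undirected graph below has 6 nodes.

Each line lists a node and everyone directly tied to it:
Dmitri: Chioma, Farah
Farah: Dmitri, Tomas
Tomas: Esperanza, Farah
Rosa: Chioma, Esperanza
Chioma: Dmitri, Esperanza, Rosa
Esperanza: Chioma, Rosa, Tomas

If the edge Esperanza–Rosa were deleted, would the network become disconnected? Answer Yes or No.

Even without that edge, Esperanza still reaches Rosa via Esperanza – Chioma – Rosa, so the network stays connected. Not a bridge.

No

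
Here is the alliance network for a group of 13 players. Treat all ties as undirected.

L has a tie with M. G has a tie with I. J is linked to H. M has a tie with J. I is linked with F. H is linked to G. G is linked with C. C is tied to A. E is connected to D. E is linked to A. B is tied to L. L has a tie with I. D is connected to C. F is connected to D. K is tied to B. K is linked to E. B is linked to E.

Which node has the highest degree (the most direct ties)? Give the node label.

Degrees — A:2, B:3, C:3, D:3, E:4, F:2, G:3, H:2, I:3, J:2, K:2, L:3, M:2.
The maximum is 4, attained only by E.

E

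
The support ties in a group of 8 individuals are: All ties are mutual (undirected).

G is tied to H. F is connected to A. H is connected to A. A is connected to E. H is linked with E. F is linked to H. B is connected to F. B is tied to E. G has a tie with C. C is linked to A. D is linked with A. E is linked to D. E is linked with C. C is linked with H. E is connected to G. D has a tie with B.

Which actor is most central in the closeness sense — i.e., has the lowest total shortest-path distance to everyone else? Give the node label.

Farness (sum of distances to all others) for each node — A:9, B:11, C:10, D:11, E:8, F:11, G:11, H:9.
The smallest farness is 8, for E, so E has the highest closeness.

E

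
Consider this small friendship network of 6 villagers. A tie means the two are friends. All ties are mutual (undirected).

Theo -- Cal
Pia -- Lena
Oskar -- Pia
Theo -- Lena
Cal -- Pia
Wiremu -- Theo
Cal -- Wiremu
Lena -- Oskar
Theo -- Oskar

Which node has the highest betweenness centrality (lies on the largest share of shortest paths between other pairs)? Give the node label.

Theo

Unnormalized betweenness of each node: Cal:4/3, Lena:1/3, Oskar:1/3, Pia:1, Theo:3, Wiremu:0.
Theo has the largest value, 3, making it the main broker — the node through which the most shortest paths run.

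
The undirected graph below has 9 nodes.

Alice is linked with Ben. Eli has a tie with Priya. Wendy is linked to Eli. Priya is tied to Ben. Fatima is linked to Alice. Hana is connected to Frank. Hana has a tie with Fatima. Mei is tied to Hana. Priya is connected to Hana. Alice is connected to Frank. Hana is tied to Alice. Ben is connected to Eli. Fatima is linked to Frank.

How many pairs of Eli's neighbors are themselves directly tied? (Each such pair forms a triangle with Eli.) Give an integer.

Eli's neighbors: Ben, Priya, and Wendy.
Neighbor pairs that are themselves tied: Eli–Ben–Priya. Each forms one triangle with Eli, for 1 in total.

1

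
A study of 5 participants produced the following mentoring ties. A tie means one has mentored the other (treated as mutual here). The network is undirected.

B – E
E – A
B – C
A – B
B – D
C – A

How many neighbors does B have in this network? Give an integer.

4

B is directly tied to A, C, D, and E. That is 4 neighbors, so the degree of B is 4.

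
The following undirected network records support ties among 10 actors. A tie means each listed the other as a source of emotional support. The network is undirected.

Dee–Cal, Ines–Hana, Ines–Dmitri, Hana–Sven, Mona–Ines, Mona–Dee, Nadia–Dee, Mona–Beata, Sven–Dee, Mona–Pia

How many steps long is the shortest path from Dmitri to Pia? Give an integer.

One shortest route is Dmitri – Ines – Mona – Pia, which uses 3 edges, and at distance 2 from Dmitri we only reach {Hana, Mona}, which does not include Pia. So d(Dmitri,Pia) = 3.

3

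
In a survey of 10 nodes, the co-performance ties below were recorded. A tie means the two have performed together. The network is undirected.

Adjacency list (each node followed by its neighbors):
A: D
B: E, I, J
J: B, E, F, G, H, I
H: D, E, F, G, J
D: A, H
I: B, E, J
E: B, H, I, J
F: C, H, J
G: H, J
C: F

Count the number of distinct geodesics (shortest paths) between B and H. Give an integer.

The shortest distance is 2. The length-2 paths are: B–E–H; B–J–H.
That gives 2 distinct shortest paths.

2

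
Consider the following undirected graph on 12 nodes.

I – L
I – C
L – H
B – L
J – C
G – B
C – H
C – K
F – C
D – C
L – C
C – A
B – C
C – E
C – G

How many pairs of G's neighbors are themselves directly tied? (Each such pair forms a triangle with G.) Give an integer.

G's neighbors: B and C.
Neighbor pairs that are themselves tied: G–B–C. Each forms one triangle with G, for 1 in total.

1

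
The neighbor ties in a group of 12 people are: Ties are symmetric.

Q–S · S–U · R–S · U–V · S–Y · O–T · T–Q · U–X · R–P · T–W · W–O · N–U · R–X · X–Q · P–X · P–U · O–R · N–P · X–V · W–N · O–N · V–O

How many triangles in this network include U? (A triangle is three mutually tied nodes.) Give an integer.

3

U's neighbors: N, P, S, V, and X.
Neighbor pairs that are themselves tied: U–N–P; U–P–X; U–V–X. Each forms one triangle with U, for 3 in total.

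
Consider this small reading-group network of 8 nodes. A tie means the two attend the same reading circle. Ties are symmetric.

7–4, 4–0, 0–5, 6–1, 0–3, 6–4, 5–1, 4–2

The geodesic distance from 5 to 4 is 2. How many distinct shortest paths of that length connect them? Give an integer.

1

The shortest distance is 2, and the only length-2 path is 5–0–4. So there is exactly 1 shortest path.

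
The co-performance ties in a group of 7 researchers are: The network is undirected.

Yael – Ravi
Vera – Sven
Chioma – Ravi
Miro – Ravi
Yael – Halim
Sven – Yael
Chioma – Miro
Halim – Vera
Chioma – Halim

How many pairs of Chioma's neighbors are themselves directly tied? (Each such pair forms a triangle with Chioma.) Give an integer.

Chioma's neighbors: Halim, Miro, and Ravi.
Neighbor pairs that are themselves tied: Chioma–Miro–Ravi. Each forms one triangle with Chioma, for 1 in total.

1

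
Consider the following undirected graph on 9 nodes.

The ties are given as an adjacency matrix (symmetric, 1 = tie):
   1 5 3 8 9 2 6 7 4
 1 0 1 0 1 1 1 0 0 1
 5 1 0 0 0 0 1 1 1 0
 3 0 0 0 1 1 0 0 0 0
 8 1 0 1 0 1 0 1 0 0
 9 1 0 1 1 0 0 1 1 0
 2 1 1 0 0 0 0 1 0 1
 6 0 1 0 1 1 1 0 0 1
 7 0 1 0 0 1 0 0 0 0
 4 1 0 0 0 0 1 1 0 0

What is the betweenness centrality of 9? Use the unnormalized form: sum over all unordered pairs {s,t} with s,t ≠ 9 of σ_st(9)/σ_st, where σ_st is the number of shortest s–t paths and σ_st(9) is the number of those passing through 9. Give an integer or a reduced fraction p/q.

31/5

Pairs whose geodesics pass through 9 — 1–3: 1/2; 1–6: 1/5; 1–7: 1/2; 5–3: 3/5; 3–2: 2/4; 3–6: 1/2; 3–7: 1; 3–4: 2/4; 8–7: 1; 6–7: 1/2; 7–4: 2/5.
All other pairs contribute 0.
Summing the contributions gives betweenness(9) = 31/5.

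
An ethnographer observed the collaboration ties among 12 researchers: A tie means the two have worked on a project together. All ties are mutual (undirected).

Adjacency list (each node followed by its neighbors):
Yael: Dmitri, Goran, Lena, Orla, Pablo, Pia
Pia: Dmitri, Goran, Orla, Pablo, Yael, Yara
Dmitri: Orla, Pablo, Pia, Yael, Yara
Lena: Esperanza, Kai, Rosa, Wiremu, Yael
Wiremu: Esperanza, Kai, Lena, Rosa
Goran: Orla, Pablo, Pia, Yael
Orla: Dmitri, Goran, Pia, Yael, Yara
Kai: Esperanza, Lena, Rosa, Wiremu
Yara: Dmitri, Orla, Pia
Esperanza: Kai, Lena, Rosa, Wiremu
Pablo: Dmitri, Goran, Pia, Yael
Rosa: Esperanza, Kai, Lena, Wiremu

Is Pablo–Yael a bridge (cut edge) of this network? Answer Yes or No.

No

Even without that edge, Pablo still reaches Yael via Pablo – Goran – Yael, so the network stays connected. Not a bridge.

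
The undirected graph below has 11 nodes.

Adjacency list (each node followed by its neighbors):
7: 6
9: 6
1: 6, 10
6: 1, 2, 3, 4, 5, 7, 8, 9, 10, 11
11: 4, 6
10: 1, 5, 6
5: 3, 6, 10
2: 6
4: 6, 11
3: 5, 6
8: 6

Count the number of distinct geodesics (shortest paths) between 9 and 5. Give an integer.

1

The shortest distance is 2, and the only length-2 path is 9–6–5. So there is exactly 1 shortest path.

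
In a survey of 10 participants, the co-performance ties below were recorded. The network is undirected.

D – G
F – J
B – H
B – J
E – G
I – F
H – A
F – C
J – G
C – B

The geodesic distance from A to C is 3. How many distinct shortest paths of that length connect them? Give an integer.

The shortest distance is 3, and the only length-3 path is A–H–B–C. So there is exactly 1 shortest path.

1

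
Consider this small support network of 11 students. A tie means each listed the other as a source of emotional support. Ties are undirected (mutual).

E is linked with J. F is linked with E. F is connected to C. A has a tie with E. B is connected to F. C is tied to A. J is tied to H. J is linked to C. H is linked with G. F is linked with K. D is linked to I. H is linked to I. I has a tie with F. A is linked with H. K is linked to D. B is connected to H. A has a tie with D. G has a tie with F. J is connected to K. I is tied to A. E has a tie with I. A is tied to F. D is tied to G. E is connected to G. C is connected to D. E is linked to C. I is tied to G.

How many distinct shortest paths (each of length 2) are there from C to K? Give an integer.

The shortest distance is 2. The length-2 paths are: C–J–K; C–F–K; C–D–K.
That gives 3 distinct shortest paths.

3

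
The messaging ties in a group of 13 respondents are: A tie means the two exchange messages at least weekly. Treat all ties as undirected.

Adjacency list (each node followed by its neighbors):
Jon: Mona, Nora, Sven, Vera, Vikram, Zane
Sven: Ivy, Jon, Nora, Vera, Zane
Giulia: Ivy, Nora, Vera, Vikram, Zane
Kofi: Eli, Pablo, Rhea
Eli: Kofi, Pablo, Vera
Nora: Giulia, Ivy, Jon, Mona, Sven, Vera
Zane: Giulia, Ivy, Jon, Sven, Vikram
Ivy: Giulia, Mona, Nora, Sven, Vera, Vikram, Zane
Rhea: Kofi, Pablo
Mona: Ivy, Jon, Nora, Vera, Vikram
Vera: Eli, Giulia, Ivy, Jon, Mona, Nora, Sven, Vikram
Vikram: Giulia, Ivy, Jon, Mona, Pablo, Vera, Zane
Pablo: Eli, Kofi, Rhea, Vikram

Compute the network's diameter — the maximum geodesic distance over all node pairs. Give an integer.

4

Eccentricity of each node (its greatest distance to any other): Eli:3, Giulia:3, Ivy:3, Jon:3, Kofi:3, Mona:3, Nora:4, Pablo:3, Rhea:4, Sven:4, Vera:3, Vikram:2, Zane:3.
The maximum eccentricity is 4, realized for instance by the pair Rhea–Sven via Rhea – Pablo – Vikram – Ivy – Sven. So the diameter is 4.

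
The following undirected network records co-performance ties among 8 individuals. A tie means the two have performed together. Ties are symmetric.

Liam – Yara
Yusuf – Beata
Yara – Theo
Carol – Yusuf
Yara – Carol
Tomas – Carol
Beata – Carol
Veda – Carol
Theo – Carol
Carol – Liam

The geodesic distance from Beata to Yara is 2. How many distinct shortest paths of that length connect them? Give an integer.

1

The shortest distance is 2, and the only length-2 path is Beata–Carol–Yara. So there is exactly 1 shortest path.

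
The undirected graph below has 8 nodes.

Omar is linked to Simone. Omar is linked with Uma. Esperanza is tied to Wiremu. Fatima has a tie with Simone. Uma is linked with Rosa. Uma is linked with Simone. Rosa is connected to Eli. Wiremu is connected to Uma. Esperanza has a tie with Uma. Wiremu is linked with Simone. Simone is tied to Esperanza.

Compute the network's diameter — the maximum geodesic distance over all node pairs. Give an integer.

4

Eccentricity of each node (its greatest distance to any other): Eli:4, Esperanza:3, Fatima:4, Omar:3, Rosa:3, Simone:3, Uma:2, Wiremu:3.
The maximum eccentricity is 4, realized for instance by the pair Eli–Fatima via Eli – Rosa – Uma – Simone – Fatima. So the diameter is 4.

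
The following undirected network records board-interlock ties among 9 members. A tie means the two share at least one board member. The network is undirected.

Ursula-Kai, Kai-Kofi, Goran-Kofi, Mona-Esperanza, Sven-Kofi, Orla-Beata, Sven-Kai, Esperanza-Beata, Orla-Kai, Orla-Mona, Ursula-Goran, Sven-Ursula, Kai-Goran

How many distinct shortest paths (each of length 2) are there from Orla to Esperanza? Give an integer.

2

The shortest distance is 2. The length-2 paths are: Orla–Beata–Esperanza; Orla–Mona–Esperanza.
That gives 2 distinct shortest paths.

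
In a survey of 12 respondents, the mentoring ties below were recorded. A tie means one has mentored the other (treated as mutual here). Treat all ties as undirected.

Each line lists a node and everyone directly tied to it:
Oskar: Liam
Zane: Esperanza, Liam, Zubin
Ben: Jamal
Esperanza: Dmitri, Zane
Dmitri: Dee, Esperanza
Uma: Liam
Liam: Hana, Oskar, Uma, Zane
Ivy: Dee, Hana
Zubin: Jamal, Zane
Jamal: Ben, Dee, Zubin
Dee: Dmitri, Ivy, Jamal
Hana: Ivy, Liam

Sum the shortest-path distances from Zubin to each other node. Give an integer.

Distances from Zubin: Ben:2, Dee:2, Dmitri:3, Esperanza:2, Hana:3, Ivy:3, Jamal:1, Liam:2, Oskar:3, Uma:3, Zane:1.
Sum = 2 + 2 + 3 + 2 + 3 + 3 + 1 + 2 + 3 + 3 + 1 = 25.

25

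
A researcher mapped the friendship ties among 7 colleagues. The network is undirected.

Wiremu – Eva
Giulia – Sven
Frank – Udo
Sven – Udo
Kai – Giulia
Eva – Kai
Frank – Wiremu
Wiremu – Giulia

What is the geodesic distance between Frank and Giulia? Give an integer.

One shortest route is Frank – Wiremu – Giulia, which uses 2 edges, and Frank and Giulia are not directly tied, so nothing shorter exists. So d(Frank,Giulia) = 2.

2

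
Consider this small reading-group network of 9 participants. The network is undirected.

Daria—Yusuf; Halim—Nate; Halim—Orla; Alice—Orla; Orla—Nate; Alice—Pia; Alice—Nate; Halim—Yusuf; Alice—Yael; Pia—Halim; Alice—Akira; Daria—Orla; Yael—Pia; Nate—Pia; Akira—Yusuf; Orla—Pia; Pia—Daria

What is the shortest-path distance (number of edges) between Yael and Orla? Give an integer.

2

One shortest route is Yael – Pia – Orla, which uses 2 edges, and Yael and Orla are not directly tied, so nothing shorter exists. So d(Yael,Orla) = 2.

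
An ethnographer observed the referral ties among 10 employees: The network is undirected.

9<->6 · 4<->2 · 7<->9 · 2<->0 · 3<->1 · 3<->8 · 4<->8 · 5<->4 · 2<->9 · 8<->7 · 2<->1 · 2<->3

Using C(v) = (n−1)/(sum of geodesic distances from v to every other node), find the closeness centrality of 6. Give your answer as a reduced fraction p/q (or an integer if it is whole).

3/8

Distances from 6: 0:3, 1:3, 2:2, 3:3, 4:3, 5:4, 7:2, 8:3, 9:1. Sum = 24.
n = 10, so closeness = 9/24 = 3/8.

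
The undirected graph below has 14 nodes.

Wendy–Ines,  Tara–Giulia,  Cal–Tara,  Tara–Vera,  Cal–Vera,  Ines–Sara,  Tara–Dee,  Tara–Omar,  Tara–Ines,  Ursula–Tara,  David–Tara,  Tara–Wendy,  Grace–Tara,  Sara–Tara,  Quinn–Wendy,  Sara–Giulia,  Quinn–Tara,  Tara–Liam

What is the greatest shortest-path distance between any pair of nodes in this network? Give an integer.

Eccentricity of each node (its greatest distance to any other): Cal:2, David:2, Dee:2, Giulia:2, Grace:2, Ines:2, Liam:2, Omar:2, Quinn:2, Sara:2, Tara:1, Ursula:2, Vera:2, Wendy:2.
The maximum eccentricity is 2, realized for instance by the pair Quinn–Ines via Quinn – Tara – Ines. So the diameter is 2.

2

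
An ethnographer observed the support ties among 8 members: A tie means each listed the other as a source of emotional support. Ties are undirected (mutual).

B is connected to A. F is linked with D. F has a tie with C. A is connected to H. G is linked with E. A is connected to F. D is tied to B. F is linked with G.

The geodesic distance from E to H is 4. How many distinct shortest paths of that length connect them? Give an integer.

The shortest distance is 4, and the only length-4 path is E–G–F–A–H. So there is exactly 1 shortest path.

1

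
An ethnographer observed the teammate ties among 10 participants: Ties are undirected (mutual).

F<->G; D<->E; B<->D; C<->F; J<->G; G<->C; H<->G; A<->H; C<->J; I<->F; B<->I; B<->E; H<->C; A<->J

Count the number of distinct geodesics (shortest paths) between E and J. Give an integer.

2

The shortest distance is 5. The length-5 paths are: E–B–I–F–G–J; E–B–I–F–C–J.
That gives 2 distinct shortest paths.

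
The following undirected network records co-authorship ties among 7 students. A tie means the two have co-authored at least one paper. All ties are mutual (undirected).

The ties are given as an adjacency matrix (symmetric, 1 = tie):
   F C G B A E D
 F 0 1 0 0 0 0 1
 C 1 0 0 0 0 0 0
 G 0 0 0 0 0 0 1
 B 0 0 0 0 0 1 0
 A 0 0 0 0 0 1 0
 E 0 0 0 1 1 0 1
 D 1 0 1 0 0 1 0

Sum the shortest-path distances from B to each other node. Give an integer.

15

Distances from B: A:2, C:4, D:2, E:1, F:3, G:3.
Sum = 2 + 4 + 2 + 1 + 3 + 3 = 15.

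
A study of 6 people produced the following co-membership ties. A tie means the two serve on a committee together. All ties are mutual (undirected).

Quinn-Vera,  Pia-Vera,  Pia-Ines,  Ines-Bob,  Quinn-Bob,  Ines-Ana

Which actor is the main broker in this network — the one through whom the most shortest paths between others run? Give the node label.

Ines

Unnormalized betweenness of each node: Ana:0, Bob:2, Ines:5, Pia:2, Quinn:1, Vera:1.
Ines has the largest value, 5, making it the main broker — the node through which the most shortest paths run.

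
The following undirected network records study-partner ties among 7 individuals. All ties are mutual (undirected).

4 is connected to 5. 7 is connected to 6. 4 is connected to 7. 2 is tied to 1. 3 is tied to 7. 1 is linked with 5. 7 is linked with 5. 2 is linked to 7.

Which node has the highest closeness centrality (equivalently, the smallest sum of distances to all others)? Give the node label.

7

Farness (sum of distances to all others) for each node — 1:12, 2:10, 3:12, 4:10, 5:9, 6:12, 7:7.
The smallest farness is 7, for 7, so 7 has the highest closeness.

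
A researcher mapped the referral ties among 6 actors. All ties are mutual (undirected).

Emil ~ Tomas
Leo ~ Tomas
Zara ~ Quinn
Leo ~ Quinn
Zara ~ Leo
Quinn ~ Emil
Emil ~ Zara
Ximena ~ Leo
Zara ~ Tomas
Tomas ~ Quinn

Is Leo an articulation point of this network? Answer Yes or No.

Removing Leo leaves {Emil, Quinn, Tomas, and Zara} with no path to {Ximena}, so the network splits into 2 components. Leo is a cut vertex.

Yes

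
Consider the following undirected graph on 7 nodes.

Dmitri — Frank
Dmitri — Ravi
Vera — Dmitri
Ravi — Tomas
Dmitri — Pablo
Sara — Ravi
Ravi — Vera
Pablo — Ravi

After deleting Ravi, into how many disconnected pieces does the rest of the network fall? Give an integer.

Without Ravi, the remaining ties split the others into: {Tomas}; {Dmitri, Frank, Pablo, Vera}; {Sara}.
That's 3 separate components.

3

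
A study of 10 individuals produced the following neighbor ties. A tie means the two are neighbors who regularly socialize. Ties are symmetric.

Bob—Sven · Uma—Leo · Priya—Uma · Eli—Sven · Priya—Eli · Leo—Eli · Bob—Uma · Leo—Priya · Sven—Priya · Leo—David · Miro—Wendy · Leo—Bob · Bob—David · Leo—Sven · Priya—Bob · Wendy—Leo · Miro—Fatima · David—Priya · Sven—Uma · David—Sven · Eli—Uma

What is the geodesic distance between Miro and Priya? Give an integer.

3

One shortest route is Miro – Wendy – Leo – Priya, which uses 3 edges, and at distance 2 from Miro we only reach {Leo}, which does not include Priya. So d(Miro,Priya) = 3.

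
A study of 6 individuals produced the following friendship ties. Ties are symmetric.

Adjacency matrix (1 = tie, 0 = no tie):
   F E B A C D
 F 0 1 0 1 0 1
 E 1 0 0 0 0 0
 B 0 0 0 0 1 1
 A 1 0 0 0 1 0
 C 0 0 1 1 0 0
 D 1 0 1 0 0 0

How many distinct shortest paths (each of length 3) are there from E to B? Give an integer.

The shortest distance is 3, and the only length-3 path is E–F–D–B. So there is exactly 1 shortest path.

1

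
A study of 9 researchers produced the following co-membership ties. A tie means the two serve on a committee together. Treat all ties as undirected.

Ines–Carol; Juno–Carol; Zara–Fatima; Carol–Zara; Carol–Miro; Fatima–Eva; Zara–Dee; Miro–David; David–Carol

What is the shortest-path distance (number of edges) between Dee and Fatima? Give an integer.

2

One shortest route is Dee – Zara – Fatima, which uses 2 edges, and Dee and Fatima are not directly tied, so nothing shorter exists. So d(Dee,Fatima) = 2.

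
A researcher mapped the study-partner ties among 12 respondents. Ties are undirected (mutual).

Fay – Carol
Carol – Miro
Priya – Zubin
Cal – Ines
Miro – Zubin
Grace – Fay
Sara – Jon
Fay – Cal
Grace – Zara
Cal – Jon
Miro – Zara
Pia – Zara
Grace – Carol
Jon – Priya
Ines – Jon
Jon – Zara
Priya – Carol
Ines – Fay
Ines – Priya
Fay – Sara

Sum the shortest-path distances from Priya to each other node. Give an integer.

Distances from Priya: Cal:2, Carol:1, Fay:2, Grace:2, Ines:1, Jon:1, Miro:2, Pia:3, Sara:2, Zara:2, Zubin:1.
Sum = 2 + 1 + 2 + 2 + 1 + 1 + 2 + 3 + 2 + 2 + 1 = 19.

19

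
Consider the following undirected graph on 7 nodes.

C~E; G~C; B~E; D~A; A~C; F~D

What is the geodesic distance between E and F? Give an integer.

One shortest route is E – C – A – D – F, which uses 4 edges, and at distance 3 from E we only reach {D}, which does not include F. So d(E,F) = 4.

4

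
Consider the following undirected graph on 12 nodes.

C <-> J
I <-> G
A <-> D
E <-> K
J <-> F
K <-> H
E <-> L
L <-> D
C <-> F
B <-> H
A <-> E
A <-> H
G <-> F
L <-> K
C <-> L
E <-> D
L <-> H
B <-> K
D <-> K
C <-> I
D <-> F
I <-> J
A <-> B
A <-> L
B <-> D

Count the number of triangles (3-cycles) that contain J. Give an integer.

J's neighbors: C, F, and I.
Neighbor pairs that are themselves tied: J–C–F; J–C–I. Each forms one triangle with J, for 2 in total.

2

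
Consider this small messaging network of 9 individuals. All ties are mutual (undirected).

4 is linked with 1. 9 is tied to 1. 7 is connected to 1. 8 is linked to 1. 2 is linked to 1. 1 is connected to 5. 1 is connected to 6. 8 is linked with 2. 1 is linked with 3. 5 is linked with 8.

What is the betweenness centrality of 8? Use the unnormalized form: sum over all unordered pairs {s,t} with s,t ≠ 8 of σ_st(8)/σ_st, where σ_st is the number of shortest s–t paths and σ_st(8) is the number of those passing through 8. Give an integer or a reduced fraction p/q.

1/2

Pairs whose geodesics pass through 8 — 2–5: 1/2.
All other pairs contribute 0.
Summing the contributions gives betweenness(8) = 1/2.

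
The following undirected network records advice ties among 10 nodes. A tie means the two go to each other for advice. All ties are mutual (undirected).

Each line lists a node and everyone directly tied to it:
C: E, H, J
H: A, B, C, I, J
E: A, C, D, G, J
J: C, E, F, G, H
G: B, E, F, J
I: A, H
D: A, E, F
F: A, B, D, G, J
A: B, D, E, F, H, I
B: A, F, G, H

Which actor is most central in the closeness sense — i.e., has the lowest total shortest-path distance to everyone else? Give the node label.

A

Farness (sum of distances to all others) for each node — A:12, B:14, C:15, D:15, E:13, F:13, G:15, H:13, I:17, J:13.
The smallest farness is 12, for A, so A has the highest closeness.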